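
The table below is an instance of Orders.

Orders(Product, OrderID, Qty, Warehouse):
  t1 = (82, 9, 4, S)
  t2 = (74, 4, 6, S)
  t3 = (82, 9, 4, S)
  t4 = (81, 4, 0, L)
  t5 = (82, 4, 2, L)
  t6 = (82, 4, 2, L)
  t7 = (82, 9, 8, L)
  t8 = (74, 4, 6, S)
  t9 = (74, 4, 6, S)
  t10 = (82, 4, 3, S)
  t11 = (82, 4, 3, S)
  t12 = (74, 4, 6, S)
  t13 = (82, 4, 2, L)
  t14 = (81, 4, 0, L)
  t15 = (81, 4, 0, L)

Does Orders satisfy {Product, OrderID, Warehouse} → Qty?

(Product=82, OrderID=9, Warehouse=S): rows 1, 3 → Qty = 4, 4 ✓
(Product=74, OrderID=4, Warehouse=S): rows 2, 8, 9, 12 → Qty = 6, 6, 6, 6 ✓
(Product=81, OrderID=4, Warehouse=L): rows 4, 14, 15 → Qty = 0, 0, 0 ✓
(Product=82, OrderID=4, Warehouse=L): rows 5, 6, 13 → Qty = 2, 2, 2 ✓
(Product=82, OrderID=9, Warehouse=L): row 7 → Qty = 8 ✓
(Product=82, OrderID=4, Warehouse=S): rows 10, 11 → Qty = 3, 3 ✓
Every {Product, OrderID, Warehouse} value is associated with a single Qty value, so {Product, OrderID, Warehouse} → Qty holds.

Yes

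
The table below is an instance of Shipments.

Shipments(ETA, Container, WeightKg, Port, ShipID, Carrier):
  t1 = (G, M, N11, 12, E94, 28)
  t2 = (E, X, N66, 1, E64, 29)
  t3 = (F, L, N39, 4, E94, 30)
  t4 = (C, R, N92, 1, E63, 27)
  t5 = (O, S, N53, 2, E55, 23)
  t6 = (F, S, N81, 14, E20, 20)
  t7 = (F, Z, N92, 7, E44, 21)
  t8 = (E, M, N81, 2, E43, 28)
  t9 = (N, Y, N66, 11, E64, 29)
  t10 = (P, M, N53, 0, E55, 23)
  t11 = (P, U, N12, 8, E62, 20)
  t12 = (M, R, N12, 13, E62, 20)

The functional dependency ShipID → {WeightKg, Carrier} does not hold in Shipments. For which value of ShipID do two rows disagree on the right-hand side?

ShipID=E94: rows 1, 3 → {WeightKg,Carrier} takes values {(N11, 28), (N39, 30)} — violation
ShipID=E64: rows 2, 9 → {WeightKg,Carrier} = (N66, 29), (N66, 29) ✓
ShipID=E63: row 4 → {WeightKg,Carrier} = (N92, 27) ✓
ShipID=E55: rows 5, 10 → {WeightKg,Carrier} = (N53, 23), (N53, 23) ✓
ShipID=E20: row 6 → {WeightKg,Carrier} = (N81, 20) ✓
ShipID=E44: row 7 → {WeightKg,Carrier} = (N92, 21) ✓
ShipID=E43: row 8 → {WeightKg,Carrier} = (N81, 28) ✓
ShipID=E62: rows 11, 12 → {WeightKg,Carrier} = (N12, 20), (N12, 20) ✓
The only ShipID value with inconsistent RHS is ShipID=E94.

E94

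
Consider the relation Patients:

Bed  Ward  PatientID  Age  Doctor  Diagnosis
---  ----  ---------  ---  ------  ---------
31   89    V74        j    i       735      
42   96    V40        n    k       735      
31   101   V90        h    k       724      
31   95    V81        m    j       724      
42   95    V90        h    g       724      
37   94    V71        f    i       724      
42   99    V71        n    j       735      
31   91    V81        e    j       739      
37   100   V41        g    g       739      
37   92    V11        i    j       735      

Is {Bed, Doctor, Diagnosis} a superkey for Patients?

All 10 rows have distinct {Bed, Doctor, Diagnosis} values, so {Bed, Doctor, Diagnosis} → (all attributes) holds and {Bed, Doctor, Diagnosis} is a superkey.

Yes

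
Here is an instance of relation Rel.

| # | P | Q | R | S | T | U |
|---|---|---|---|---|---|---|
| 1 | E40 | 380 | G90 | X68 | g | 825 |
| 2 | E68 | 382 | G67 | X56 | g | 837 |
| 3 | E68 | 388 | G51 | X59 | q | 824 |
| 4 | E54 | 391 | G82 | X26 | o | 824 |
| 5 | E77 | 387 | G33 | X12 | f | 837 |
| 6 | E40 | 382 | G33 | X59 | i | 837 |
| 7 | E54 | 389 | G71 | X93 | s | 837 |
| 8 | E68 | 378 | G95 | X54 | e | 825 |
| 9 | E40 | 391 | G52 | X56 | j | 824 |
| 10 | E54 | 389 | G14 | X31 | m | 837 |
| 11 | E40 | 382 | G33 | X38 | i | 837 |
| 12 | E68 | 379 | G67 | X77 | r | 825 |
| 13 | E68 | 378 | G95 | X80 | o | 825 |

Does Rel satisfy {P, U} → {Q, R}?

No

(P=E40, U=825): row 1 → {Q,R} = (380, G90) ✓
(P=E68, U=837): row 2 → {Q,R} = (382, G67) ✓
(P=E68, U=824): row 3 → {Q,R} = (388, G51) ✓
(P=E54, U=824): row 4 → {Q,R} = (391, G82) ✓
(P=E77, U=837): row 5 → {Q,R} = (387, G33) ✓
(P=E40, U=837): rows 6, 11 → {Q,R} = (382, G33), (382, G33) ✓
(P=E54, U=837): rows 7, 10 → {Q,R} takes values {(389, G71), (389, G14)} — violation
(P=E68, U=825): rows 8, 12, 13 → {Q,R} takes values {(378, G95), (379, G67)} — violation
(P=E40, U=824): row 9 → {Q,R} = (391, G52) ✓
Two rows agree on {P, U} but differ on {Q, R}, so {P, U} → {Q, R} does not hold.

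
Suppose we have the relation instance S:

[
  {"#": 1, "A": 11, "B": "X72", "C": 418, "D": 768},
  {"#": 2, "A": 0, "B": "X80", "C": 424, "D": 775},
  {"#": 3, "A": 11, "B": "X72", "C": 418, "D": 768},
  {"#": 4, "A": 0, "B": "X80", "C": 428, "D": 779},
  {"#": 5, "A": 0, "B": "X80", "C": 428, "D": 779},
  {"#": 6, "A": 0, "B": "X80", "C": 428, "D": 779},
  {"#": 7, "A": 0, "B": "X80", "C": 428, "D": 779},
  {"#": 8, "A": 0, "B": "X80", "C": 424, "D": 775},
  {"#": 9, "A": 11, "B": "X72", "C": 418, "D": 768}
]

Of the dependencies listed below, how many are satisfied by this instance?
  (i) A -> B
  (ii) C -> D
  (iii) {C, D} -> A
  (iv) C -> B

(i) A -> B: every LHS value maps to a single RHS value — holds.
(ii) C -> D: every LHS value maps to a single RHS value — holds.
(iii) {C, D} -> A: every LHS value maps to a single RHS value — holds.
(iv) C -> B: every LHS value maps to a single RHS value — holds.
4 of the 4 dependencies hold.

4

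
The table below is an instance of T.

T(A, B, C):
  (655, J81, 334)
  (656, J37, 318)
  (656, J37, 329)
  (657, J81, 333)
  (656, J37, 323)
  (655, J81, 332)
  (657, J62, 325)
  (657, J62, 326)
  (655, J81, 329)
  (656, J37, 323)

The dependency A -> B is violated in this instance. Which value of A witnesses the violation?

657

A=655: 3 rows → B = J81, J81, J81 ✓
A=656: 4 rows → B = J37, J37, J37, J37 ✓
A=657: 3 rows → B takes values {J81, J62} — violation
The only A value with inconsistent B is A=657.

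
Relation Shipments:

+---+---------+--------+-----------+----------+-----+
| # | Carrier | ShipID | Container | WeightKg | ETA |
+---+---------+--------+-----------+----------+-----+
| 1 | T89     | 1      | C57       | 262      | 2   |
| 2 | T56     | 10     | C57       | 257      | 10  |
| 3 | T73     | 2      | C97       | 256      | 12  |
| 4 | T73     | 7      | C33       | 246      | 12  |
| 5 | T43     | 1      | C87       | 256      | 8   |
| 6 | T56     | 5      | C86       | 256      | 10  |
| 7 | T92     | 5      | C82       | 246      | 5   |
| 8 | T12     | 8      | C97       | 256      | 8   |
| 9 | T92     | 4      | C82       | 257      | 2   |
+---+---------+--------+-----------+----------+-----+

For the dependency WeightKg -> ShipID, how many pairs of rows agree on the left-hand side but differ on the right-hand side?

8

WeightKg=257: violating pairs (2,9) — 1 pair.
WeightKg=256: violating pairs (3,5), (3,6), (3,8), (5,6), (5,8), (6,8) — 6 pairs.
WeightKg=246: violating pairs (4,7) — 1 pair.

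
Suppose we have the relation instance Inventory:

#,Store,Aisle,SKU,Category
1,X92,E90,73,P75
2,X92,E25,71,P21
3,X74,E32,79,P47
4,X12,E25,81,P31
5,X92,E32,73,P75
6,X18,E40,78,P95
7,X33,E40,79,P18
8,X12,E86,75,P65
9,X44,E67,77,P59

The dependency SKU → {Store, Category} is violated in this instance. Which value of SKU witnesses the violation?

SKU=73: rows 1, 5 → {Store,Category} = (X92, P75), (X92, P75) ✓
SKU=71: row 2 → {Store,Category} = (X92, P21) ✓
SKU=79: rows 3, 7 → {Store,Category} takes values {(X74, P47), (X33, P18)} — violation
SKU=81: row 4 → {Store,Category} = (X12, P31) ✓
SKU=78: row 6 → {Store,Category} = (X18, P95) ✓
SKU=75: row 8 → {Store,Category} = (X12, P65) ✓
SKU=77: row 9 → {Store,Category} = (X44, P59) ✓
The only SKU value with inconsistent RHS is SKU=79.

79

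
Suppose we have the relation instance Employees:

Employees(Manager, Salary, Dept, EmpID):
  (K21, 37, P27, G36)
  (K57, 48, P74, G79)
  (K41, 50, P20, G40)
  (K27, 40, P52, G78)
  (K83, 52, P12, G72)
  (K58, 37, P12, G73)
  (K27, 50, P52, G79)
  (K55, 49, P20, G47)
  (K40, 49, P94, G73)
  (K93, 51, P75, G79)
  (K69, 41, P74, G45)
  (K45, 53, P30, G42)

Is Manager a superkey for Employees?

Two distinct rows share Manager=K27, so Manager does not determine every attribute — not a superkey.

No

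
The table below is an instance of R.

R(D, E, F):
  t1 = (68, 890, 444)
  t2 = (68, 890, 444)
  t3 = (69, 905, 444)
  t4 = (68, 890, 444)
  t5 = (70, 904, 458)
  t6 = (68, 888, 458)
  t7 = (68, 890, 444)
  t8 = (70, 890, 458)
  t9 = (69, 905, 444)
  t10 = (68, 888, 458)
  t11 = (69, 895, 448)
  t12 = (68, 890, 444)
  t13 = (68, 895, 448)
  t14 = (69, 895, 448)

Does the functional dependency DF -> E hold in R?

No

(D=68, F=444): rows 1, 2, 4, 7, 12 → E = 890, 890, 890, 890, 890 ✓
(D=69, F=444): rows 3, 9 → E = 905, 905 ✓
(D=70, F=458): rows 5, 8 → E takes values {904, 890} — violation
(D=68, F=458): rows 6, 10 → E = 888, 888 ✓
(D=69, F=448): rows 11, 14 → E = 895, 895 ✓
(D=68, F=448): row 13 → E = 895 ✓
Two rows agree on DF but differ on E, so DF -> E does not hold.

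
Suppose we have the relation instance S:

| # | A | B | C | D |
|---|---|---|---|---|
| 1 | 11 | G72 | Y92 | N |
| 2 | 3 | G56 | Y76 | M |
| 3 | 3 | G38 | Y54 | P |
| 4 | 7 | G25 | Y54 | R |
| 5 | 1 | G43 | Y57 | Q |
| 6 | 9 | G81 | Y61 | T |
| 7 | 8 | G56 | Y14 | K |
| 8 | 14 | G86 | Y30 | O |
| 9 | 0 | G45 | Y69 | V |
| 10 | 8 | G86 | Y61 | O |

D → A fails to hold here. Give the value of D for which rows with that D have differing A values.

O

D=N: row 1 → A = 11 ✓
D=M: row 2 → A = 3 ✓
D=P: row 3 → A = 3 ✓
D=R: row 4 → A = 7 ✓
D=Q: row 5 → A = 1 ✓
D=T: row 6 → A = 9 ✓
D=K: row 7 → A = 8 ✓
D=O: rows 8, 10 → A takes values {14, 8} — violation
D=V: row 9 → A = 0 ✓
The only D value with inconsistent A is D=O.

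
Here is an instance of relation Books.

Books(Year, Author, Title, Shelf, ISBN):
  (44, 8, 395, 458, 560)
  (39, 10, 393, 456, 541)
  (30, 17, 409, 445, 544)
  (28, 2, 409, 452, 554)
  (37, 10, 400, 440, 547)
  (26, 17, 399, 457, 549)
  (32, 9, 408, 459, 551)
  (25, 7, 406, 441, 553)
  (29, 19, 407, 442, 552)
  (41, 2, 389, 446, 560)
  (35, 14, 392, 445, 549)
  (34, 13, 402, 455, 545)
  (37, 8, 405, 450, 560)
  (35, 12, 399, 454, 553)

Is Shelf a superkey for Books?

Two distinct rows share Shelf=445, so Shelf does not determine every attribute — not a superkey.

No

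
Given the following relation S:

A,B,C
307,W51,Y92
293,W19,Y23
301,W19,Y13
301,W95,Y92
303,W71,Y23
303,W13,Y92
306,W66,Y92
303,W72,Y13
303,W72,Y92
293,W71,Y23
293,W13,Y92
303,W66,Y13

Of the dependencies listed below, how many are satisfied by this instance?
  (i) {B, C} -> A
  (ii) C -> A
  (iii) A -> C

(i) {B, C} -> A: (B=W71, C=Y23): 2 rows → A takes values {303, 293} — violation; (B=W13, C=Y92): 2 rows → A takes values {303, 293} — violation — fails.
(ii) C -> A: C=Y92: 6 rows → A takes values {307, 301, 303, 306, 293} — violation; C=Y23: 3 rows → A takes values {293, 303} — violation; C=Y13: 3 rows → A takes values {301, 303} — violation — fails.
(iii) A -> C: A=293: 3 rows → C takes values {Y23, Y92} — violation; A=301: 2 rows → C takes values {Y13, Y92} — violation; A=303: 5 rows → C takes values {Y23, Y92, Y13} — violation — fails.
None of the 3 dependencies hold.

0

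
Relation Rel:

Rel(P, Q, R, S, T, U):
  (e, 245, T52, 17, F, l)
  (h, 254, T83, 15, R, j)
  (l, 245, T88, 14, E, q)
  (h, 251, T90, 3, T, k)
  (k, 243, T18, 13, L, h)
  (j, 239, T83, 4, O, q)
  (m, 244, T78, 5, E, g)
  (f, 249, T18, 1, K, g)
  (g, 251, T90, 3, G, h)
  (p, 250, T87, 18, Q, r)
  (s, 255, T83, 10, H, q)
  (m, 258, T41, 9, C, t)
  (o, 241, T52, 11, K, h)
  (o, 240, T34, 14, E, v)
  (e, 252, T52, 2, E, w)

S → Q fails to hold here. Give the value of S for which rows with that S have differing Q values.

14

S=17: 1 row → Q = 245 ✓
S=15: 1 row → Q = 254 ✓
S=14: 2 rows → Q takes values {245, 240} — violation
S=3: 2 rows → Q = 251, 251 ✓
S=13: 1 row → Q = 243 ✓
S=4: 1 row → Q = 239 ✓
S=5: 1 row → Q = 244 ✓
S=1: 1 row → Q = 249 ✓
S=18: 1 row → Q = 250 ✓
S=10: 1 row → Q = 255 ✓
S=9: 1 row → Q = 258 ✓
S=11: 1 row → Q = 241 ✓
S=2: 1 row → Q = 252 ✓
The only S value with inconsistent Q is S=14.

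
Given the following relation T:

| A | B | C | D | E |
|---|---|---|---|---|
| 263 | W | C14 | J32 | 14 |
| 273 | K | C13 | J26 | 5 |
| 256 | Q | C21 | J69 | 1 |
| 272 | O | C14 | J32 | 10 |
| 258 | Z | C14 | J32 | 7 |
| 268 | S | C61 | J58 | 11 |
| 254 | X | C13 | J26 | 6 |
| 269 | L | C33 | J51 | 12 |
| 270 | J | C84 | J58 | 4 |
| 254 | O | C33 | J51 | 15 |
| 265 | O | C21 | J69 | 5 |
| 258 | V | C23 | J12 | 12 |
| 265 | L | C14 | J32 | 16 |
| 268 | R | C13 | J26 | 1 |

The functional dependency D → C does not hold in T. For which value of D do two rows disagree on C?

J58

D=J32: 4 rows → C = C14, C14, C14, C14 ✓
D=J26: 3 rows → C = C13, C13, C13 ✓
D=J69: 2 rows → C = C21, C21 ✓
D=J58: 2 rows → C takes values {C61, C84} — violation
D=J51: 2 rows → C = C33, C33 ✓
D=J12: 1 row → C = C23 ✓
The only D value with inconsistent C is D=J58.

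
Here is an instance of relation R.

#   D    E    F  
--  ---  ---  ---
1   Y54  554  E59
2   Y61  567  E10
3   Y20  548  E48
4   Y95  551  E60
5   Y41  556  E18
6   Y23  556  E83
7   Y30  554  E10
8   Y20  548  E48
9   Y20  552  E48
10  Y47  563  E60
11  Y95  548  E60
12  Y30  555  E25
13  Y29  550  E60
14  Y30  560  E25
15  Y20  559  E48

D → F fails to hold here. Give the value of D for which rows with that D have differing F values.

D=Y54: row 1 → F = E59 ✓
D=Y61: row 2 → F = E10 ✓
D=Y20: rows 3, 8, 9, 15 → F = E48, E48, E48, E48 ✓
D=Y95: rows 4, 11 → F = E60, E60 ✓
D=Y41: row 5 → F = E18 ✓
D=Y23: row 6 → F = E83 ✓
D=Y30: rows 7, 12, 14 → F takes values {E10, E25} — violation
D=Y47: row 10 → F = E60 ✓
D=Y29: row 13 → F = E60 ✓
The only D value with inconsistent F is D=Y30.

Y30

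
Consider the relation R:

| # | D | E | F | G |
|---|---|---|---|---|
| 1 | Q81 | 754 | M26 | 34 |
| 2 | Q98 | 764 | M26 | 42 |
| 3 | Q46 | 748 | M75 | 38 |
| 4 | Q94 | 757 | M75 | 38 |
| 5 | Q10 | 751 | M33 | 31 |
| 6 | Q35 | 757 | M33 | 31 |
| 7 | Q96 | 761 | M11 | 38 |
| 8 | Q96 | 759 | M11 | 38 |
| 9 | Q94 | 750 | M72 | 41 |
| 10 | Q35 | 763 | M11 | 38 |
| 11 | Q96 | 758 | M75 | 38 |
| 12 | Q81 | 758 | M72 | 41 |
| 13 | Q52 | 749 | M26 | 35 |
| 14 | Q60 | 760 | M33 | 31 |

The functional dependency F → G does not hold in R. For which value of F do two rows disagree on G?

F=M26: rows 1, 2, 13 → G takes values {34, 42, 35} — violation
F=M75: rows 3, 4, 11 → G = 38, 38, 38 ✓
F=M33: rows 5, 6, 14 → G = 31, 31, 31 ✓
F=M11: rows 7, 8, 10 → G = 38, 38, 38 ✓
F=M72: rows 9, 12 → G = 41, 41 ✓
The only F value with inconsistent G is F=M26.

M26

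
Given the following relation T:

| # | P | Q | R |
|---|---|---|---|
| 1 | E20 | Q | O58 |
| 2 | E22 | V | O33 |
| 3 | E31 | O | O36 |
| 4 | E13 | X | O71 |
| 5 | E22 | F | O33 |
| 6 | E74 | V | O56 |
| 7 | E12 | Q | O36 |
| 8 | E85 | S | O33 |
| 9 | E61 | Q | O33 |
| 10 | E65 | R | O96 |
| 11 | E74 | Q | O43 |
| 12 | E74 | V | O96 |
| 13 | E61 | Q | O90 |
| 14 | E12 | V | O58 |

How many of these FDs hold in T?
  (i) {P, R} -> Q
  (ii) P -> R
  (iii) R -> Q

0

(i) {P, R} -> Q: (P=E22, R=O33): rows 2, 5 → Q takes values {V, F} — violation — fails.
(ii) P -> R: P=E74: rows 6, 11, 12 → R takes values {O56, O43, O96} — violation; P=E12: rows 7, 14 → R takes values {O36, O58} — violation; P=E61: rows 9, 13 → R takes values {O33, O90} — violation — fails.
(iii) R -> Q: R=O58: rows 1, 14 → Q takes values {Q, V} — violation; R=O33: rows 2, 5, 8, 9 → Q takes values {V, F, S, Q} — violation; R=O36: rows 3, 7 → Q takes values {O, Q} — violation; R=O96: rows 10, 12 → Q takes values {R, V} — violation — fails.
None of the 3 dependencies hold.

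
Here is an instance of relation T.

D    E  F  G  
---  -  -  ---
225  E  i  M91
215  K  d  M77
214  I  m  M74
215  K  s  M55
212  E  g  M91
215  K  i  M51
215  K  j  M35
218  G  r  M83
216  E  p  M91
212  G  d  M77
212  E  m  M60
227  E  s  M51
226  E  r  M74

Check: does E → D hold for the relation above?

E=E: 6 rows → D takes values {225, 212, 216, 227, 226} — violation
E=K: 4 rows → D = 215, 215, 215, 215 ✓
E=I: 1 row → D = 214 ✓
E=G: 2 rows → D takes values {218, 212} — violation
Two rows agree on E but differ on D, so E → D does not hold.

No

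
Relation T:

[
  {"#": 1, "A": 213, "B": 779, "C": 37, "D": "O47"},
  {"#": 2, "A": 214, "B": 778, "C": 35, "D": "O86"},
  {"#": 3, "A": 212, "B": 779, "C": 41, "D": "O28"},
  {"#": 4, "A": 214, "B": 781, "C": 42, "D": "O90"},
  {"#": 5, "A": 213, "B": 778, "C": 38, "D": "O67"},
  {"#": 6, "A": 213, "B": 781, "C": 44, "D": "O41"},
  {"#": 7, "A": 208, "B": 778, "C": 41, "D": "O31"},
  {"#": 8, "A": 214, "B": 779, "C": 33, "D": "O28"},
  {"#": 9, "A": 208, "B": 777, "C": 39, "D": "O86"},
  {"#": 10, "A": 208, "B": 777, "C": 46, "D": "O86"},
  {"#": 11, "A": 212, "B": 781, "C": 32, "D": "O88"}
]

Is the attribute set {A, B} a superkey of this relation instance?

No

Rows 9 and 10 have the same {A, B} value (A=208, B=777) but are distinct tuples, so {A, B} does not determine every attribute — not a superkey.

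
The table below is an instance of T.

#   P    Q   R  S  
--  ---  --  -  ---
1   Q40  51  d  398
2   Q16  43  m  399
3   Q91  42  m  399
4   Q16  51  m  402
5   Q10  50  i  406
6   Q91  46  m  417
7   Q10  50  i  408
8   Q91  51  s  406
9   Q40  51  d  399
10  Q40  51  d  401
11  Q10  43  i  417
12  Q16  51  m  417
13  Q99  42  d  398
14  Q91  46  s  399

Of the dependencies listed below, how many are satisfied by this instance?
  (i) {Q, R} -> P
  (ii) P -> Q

(i) {Q, R} -> P: every LHS value maps to a single RHS value — holds.
(ii) P -> Q: P=Q16: rows 2, 4, 12 → Q takes values {43, 51} — violation; P=Q91: rows 3, 6, 8, 14 → Q takes values {42, 46, 51} — violation; P=Q10: rows 5, 7, 11 → Q takes values {50, 43} — violation — fails.
1 of the 2 dependencies holds.

1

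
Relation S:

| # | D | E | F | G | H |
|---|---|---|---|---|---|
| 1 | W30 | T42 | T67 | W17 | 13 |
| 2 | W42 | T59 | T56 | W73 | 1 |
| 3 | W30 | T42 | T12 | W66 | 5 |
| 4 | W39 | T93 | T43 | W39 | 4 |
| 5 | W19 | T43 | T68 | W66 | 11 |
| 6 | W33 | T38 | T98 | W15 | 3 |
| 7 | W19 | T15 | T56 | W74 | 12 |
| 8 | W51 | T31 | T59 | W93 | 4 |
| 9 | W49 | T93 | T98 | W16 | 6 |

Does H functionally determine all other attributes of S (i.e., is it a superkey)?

Rows 4 and 8 have the same H value H=4 but are distinct tuples, so H does not determine every attribute — not a superkey.

No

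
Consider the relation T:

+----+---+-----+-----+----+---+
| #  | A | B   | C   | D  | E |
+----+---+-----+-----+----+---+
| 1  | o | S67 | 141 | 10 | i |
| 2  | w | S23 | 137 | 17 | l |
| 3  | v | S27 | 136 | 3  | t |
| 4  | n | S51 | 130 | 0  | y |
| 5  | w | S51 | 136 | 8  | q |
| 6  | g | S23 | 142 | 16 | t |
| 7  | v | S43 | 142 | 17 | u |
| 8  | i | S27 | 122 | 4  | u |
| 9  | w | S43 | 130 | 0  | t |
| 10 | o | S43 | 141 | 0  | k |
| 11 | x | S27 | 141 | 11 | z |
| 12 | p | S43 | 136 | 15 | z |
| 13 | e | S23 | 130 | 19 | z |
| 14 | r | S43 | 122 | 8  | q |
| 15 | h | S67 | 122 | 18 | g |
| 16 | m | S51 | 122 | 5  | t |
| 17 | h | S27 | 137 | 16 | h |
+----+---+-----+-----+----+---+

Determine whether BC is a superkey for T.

Yes

All 17 rows have distinct BC values, so BC → (all attributes) holds and BC is a superkey.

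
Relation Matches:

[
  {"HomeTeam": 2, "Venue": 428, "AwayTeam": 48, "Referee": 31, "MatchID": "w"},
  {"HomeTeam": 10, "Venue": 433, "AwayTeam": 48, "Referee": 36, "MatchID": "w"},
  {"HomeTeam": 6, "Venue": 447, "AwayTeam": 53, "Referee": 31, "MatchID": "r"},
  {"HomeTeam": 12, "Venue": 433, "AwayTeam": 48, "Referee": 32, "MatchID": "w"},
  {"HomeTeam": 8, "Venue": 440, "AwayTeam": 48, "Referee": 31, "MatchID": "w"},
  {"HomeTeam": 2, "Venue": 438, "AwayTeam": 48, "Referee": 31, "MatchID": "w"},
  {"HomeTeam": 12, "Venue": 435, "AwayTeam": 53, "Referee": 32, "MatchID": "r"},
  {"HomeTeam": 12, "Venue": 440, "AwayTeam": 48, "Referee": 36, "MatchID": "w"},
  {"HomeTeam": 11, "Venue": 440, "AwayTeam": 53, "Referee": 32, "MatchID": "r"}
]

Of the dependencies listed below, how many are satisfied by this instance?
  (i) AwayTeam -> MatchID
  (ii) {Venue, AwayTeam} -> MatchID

(i) AwayTeam -> MatchID: every LHS value maps to a single RHS value — holds.
(ii) {Venue, AwayTeam} -> MatchID: every LHS value maps to a single RHS value — holds.
2 of the 2 dependencies hold.

2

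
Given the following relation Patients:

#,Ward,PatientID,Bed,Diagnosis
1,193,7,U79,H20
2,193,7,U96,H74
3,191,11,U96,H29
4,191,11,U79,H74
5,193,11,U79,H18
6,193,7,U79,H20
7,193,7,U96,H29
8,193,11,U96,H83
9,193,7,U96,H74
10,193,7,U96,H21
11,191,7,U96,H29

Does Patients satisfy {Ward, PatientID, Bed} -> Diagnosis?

(Ward=193, PatientID=7, Bed=U79): rows 1, 6 → Diagnosis = H20, H20 ✓
(Ward=193, PatientID=7, Bed=U96): rows 2, 7, 9, 10 → Diagnosis takes values {H74, H29, H21} — violation
(Ward=191, PatientID=11, Bed=U96): row 3 → Diagnosis = H29 ✓
(Ward=191, PatientID=11, Bed=U79): row 4 → Diagnosis = H74 ✓
(Ward=193, PatientID=11, Bed=U79): row 5 → Diagnosis = H18 ✓
(Ward=193, PatientID=11, Bed=U96): row 8 → Diagnosis = H83 ✓
(Ward=191, PatientID=7, Bed=U96): row 11 → Diagnosis = H29 ✓
Two rows agree on {Ward, PatientID, Bed} but differ on Diagnosis, so {Ward, PatientID, Bed} -> Diagnosis does not hold.

No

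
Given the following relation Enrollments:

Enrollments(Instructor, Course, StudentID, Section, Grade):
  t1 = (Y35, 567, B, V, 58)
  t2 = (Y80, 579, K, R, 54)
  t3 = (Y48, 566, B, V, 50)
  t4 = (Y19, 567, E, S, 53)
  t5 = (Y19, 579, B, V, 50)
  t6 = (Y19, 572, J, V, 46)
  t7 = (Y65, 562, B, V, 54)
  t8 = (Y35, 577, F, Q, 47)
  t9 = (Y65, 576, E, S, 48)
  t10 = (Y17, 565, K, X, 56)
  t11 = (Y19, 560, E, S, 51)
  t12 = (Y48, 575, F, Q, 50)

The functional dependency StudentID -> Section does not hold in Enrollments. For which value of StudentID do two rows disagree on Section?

K

StudentID=B: rows 1, 3, 5, 7 → Section = V, V, V, V ✓
StudentID=K: rows 2, 10 → Section takes values {R, X} — violation
StudentID=E: rows 4, 9, 11 → Section = S, S, S ✓
StudentID=J: row 6 → Section = V ✓
StudentID=F: rows 8, 12 → Section = Q, Q ✓
The only StudentID value with inconsistent Section is StudentID=K.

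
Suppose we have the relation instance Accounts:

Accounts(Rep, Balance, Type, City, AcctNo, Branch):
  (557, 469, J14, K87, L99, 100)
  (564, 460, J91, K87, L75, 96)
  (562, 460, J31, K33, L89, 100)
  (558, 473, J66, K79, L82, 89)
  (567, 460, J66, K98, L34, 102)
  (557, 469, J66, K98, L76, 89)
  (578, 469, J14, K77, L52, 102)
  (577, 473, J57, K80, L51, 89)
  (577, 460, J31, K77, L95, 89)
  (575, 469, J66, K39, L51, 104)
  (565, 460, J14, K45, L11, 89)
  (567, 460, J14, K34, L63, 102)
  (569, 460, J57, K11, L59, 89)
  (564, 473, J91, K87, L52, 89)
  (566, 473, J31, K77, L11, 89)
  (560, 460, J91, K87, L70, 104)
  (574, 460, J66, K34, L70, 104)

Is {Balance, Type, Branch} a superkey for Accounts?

Yes

All 17 rows have distinct {Balance, Type, Branch} values, so {Balance, Type, Branch} → (all attributes) holds and {Balance, Type, Branch} is a superkey.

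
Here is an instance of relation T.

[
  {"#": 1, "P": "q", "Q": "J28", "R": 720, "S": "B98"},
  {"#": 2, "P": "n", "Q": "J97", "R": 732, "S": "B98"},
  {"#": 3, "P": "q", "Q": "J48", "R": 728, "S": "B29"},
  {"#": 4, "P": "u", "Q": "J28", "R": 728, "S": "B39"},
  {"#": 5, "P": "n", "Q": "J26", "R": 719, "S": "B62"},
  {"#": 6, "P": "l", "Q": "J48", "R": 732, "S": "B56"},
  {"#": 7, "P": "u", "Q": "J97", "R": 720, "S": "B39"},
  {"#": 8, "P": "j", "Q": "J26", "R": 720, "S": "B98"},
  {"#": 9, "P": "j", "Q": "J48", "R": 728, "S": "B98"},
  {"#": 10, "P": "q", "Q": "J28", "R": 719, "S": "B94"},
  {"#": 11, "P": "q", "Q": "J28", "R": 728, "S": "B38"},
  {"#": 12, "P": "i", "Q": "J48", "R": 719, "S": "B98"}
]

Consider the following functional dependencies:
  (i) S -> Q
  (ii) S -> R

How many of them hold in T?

0

(i) S -> Q: S=B98: rows 1, 2, 8, 9, 12 → Q takes values {J28, J97, J26, J48} — violation; S=B39: rows 4, 7 → Q takes values {J28, J97} — violation — fails.
(ii) S -> R: S=B98: rows 1, 2, 8, 9, 12 → R takes values {720, 732, 728, 719} — violation; S=B39: rows 4, 7 → R takes values {728, 720} — violation — fails.
None of the 2 dependencies hold.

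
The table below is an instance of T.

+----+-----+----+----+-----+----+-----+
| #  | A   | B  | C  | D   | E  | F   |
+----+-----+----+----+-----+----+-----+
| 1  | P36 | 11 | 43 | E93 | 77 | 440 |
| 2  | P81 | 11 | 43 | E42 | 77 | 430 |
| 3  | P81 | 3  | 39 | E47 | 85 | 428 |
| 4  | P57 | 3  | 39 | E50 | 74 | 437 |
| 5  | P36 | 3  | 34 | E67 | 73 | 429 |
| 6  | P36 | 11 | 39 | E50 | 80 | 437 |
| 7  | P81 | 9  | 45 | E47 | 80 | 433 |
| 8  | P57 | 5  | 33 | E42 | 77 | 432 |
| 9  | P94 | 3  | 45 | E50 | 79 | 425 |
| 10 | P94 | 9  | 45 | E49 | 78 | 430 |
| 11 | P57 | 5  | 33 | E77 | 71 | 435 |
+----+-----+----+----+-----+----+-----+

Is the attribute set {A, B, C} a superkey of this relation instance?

No

Rows 8 and 11 have the same {A, B, C} value (A=P57, B=5, C=33) but are distinct tuples, so {A, B, C} does not determine every attribute — not a superkey.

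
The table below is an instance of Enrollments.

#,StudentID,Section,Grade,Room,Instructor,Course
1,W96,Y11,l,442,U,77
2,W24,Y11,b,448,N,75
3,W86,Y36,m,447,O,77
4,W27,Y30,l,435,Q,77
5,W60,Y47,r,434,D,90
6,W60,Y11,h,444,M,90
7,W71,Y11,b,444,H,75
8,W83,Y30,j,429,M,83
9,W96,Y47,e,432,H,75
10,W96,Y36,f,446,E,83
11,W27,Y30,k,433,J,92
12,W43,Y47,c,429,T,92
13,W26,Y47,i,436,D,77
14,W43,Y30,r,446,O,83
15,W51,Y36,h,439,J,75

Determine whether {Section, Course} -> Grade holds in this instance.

No

(Section=Y11, Course=77): row 1 → Grade = l ✓
(Section=Y11, Course=75): rows 2, 7 → Grade = b, b ✓
(Section=Y36, Course=77): row 3 → Grade = m ✓
(Section=Y30, Course=77): row 4 → Grade = l ✓
(Section=Y47, Course=90): row 5 → Grade = r ✓
(Section=Y11, Course=90): row 6 → Grade = h ✓
(Section=Y30, Course=83): rows 8, 14 → Grade takes values {j, r} — violation
(Section=Y47, Course=75): row 9 → Grade = e ✓
(Section=Y36, Course=83): row 10 → Grade = f ✓
(Section=Y30, Course=92): row 11 → Grade = k ✓
(Section=Y47, Course=92): row 12 → Grade = c ✓
(Section=Y47, Course=77): row 13 → Grade = i ✓
(Section=Y36, Course=75): row 15 → Grade = h ✓
Two rows agree on {Section, Course} but differ on Grade, so {Section, Course} -> Grade does not hold.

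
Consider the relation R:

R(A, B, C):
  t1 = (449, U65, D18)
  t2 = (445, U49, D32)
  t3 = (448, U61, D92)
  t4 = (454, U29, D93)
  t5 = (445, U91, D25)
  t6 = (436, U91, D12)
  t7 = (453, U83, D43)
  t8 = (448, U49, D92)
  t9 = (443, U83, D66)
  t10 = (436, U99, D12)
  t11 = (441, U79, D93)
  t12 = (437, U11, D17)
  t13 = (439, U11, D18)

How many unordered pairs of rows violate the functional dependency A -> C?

A=445: violating pairs (2,5) — 1 pair.
A=448: all 2 rows agree on C — 0 pairs.
A=436: all 2 rows agree on C — 0 pairs.

1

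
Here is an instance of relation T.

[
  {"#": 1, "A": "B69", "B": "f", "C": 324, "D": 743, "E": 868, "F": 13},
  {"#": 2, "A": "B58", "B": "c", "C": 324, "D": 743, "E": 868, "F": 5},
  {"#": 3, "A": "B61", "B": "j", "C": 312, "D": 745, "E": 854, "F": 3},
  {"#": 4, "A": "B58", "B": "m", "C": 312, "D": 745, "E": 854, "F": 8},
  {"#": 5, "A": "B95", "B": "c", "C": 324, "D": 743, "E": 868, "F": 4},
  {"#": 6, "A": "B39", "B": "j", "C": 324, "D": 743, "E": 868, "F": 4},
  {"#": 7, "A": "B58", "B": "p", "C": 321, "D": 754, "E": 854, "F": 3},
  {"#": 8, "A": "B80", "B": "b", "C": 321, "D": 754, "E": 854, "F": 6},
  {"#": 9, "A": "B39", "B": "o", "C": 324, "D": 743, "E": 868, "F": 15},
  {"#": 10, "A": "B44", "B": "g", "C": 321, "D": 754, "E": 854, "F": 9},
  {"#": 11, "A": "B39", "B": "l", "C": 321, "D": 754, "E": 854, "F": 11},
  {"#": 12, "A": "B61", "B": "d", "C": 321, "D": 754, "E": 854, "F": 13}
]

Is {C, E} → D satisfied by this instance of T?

(C=324, E=868): rows 1, 2, 5, 6, 9 → D = 743, 743, 743, 743, 743 ✓
(C=312, E=854): rows 3, 4 → D = 745, 745 ✓
(C=321, E=854): rows 7, 8, 10, 11, 12 → D = 754, 754, 754, 754, 754 ✓
Every {C, E} value is associated with a single D value, so {C, E} → D holds.

Yes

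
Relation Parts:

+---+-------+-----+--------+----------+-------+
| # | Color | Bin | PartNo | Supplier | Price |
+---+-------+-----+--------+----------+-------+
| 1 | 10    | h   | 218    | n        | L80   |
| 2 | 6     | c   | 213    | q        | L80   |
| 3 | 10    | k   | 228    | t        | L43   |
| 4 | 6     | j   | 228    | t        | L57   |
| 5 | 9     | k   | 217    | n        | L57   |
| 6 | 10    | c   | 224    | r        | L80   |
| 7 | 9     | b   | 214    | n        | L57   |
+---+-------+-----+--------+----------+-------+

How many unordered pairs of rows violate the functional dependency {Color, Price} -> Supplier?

1

(Color=10, Price=L80): violating pairs (1,6) — 1 pair.
(Color=9, Price=L57): all 2 rows agree on Supplier — 0 pairs.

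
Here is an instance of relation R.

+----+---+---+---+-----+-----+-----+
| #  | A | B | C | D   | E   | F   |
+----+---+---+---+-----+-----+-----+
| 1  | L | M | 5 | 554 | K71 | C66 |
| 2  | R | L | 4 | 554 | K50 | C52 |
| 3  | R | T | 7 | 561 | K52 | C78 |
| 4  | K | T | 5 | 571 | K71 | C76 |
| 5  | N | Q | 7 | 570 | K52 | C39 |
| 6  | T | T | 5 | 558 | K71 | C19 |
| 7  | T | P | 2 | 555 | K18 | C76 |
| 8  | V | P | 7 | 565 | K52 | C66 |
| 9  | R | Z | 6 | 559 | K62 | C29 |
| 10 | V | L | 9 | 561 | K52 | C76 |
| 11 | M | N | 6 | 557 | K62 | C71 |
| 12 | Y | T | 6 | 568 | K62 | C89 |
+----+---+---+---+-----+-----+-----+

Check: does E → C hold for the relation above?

No

E=K71: rows 1, 4, 6 → C = 5, 5, 5 ✓
E=K50: row 2 → C = 4 ✓
E=K52: rows 3, 5, 8, 10 → C takes values {7, 9} — violation
E=K18: row 7 → C = 2 ✓
E=K62: rows 9, 11, 12 → C = 6, 6, 6 ✓
Two rows agree on E but differ on C, so E → C does not hold.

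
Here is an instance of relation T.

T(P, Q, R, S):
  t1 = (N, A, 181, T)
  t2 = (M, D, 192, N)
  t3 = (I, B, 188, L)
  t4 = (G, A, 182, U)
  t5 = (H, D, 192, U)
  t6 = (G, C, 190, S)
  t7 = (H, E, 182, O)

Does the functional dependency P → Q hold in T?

No

P=N: row 1 → Q = A ✓
P=M: row 2 → Q = D ✓
P=I: row 3 → Q = B ✓
P=G: rows 4, 6 → Q takes values {A, C} — violation
P=H: rows 5, 7 → Q takes values {D, E} — violation
Two rows agree on P but differ on Q, so P → Q does not hold.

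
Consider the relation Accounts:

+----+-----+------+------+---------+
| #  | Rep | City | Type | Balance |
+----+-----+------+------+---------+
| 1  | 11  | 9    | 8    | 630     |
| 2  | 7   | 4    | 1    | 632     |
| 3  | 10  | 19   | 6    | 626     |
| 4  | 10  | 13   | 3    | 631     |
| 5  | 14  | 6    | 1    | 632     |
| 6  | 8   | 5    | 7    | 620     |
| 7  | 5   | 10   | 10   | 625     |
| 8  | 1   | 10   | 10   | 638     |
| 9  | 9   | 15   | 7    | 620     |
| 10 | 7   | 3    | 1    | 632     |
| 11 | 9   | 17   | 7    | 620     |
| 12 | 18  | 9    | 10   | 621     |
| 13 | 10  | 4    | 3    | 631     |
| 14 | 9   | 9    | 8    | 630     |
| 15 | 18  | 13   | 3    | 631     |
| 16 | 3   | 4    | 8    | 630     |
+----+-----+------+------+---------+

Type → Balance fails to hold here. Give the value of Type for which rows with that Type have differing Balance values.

Type=8: rows 1, 14, 16 → Balance = 630, 630, 630 ✓
Type=1: rows 2, 5, 10 → Balance = 632, 632, 632 ✓
Type=6: row 3 → Balance = 626 ✓
Type=3: rows 4, 13, 15 → Balance = 631, 631, 631 ✓
Type=7: rows 6, 9, 11 → Balance = 620, 620, 620 ✓
Type=10: rows 7, 8, 12 → Balance takes values {625, 638, 621} — violation
The only Type value with inconsistent Balance is Type=10.

10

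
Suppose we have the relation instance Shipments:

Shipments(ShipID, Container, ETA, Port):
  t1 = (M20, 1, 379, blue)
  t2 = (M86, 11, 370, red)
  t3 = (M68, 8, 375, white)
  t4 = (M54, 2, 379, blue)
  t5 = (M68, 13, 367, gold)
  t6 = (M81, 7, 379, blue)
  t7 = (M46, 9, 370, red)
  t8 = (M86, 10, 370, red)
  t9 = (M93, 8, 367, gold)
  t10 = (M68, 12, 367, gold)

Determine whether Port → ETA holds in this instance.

Port=blue: rows 1, 4, 6 → ETA = 379, 379, 379 ✓
Port=red: rows 2, 7, 8 → ETA = 370, 370, 370 ✓
Port=white: row 3 → ETA = 375 ✓
Port=gold: rows 5, 9, 10 → ETA = 367, 367, 367 ✓
Every Port value is associated with a single ETA value, so Port → ETA holds.

Yes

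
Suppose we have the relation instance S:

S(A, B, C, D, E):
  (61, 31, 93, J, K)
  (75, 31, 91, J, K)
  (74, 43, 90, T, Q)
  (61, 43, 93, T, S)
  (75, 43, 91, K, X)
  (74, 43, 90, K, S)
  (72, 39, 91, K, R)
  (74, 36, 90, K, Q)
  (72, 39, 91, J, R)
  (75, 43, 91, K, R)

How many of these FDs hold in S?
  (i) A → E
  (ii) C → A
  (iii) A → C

(i) A → E: A=61: 2 rows → E takes values {K, S} — violation; A=75: 3 rows → E takes values {K, X, R} — violation; A=74: 3 rows → E takes values {Q, S} — violation — fails.
(ii) C → A: C=91: 5 rows → A takes values {75, 72} — violation — fails.
(iii) A → C: every LHS value maps to a single RHS value — holds.
1 of the 3 dependencies holds.

1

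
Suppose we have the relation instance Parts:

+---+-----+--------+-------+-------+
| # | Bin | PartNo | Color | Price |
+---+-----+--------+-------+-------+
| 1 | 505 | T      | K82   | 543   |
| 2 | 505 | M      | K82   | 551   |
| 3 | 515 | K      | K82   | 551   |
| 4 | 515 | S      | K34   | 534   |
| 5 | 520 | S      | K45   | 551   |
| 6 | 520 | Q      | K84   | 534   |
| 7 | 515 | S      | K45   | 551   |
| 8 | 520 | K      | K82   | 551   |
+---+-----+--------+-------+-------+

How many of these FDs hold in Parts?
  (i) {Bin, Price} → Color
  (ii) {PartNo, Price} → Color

(i) {Bin, Price} → Color: (Bin=515, Price=551): rows 3, 7 → Color takes values {K82, K45} — violation; (Bin=520, Price=551): rows 5, 8 → Color takes values {K45, K82} — violation — fails.
(ii) {PartNo, Price} → Color: every LHS value maps to a single RHS value — holds.
1 of the 2 dependencies holds.

1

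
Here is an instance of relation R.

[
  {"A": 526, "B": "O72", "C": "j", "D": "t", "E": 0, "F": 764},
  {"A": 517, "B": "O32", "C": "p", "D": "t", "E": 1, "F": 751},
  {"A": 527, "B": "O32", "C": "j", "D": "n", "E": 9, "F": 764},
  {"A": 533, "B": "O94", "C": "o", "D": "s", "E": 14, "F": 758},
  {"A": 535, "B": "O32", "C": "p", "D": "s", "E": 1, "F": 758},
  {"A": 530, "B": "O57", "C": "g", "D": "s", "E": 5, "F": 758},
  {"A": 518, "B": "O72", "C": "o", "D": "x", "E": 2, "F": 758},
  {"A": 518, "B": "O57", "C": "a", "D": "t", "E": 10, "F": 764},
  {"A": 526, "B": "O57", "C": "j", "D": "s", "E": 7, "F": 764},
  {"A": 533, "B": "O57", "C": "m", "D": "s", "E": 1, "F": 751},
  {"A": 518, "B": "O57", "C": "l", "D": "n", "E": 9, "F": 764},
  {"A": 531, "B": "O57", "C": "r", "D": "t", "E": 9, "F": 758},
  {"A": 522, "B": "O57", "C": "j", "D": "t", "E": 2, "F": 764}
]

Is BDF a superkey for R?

Two distinct rows share (B=O57, D=t, F=764), so BDF does not determine every attribute — not a superkey.

No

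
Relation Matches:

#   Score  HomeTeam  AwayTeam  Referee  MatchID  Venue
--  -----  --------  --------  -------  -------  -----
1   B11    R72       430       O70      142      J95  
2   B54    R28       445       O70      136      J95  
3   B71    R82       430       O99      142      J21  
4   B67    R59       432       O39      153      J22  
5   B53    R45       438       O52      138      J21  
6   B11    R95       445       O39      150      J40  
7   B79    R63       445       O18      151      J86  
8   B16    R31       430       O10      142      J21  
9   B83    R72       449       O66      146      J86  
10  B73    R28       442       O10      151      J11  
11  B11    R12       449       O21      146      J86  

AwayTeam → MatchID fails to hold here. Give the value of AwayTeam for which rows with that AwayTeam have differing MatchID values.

445

AwayTeam=430: rows 1, 3, 8 → MatchID = 142, 142, 142 ✓
AwayTeam=445: rows 2, 6, 7 → MatchID takes values {136, 150, 151} — violation
AwayTeam=432: row 4 → MatchID = 153 ✓
AwayTeam=438: row 5 → MatchID = 138 ✓
AwayTeam=449: rows 9, 11 → MatchID = 146, 146 ✓
AwayTeam=442: row 10 → MatchID = 151 ✓
The only AwayTeam value with inconsistent MatchID is AwayTeam=445.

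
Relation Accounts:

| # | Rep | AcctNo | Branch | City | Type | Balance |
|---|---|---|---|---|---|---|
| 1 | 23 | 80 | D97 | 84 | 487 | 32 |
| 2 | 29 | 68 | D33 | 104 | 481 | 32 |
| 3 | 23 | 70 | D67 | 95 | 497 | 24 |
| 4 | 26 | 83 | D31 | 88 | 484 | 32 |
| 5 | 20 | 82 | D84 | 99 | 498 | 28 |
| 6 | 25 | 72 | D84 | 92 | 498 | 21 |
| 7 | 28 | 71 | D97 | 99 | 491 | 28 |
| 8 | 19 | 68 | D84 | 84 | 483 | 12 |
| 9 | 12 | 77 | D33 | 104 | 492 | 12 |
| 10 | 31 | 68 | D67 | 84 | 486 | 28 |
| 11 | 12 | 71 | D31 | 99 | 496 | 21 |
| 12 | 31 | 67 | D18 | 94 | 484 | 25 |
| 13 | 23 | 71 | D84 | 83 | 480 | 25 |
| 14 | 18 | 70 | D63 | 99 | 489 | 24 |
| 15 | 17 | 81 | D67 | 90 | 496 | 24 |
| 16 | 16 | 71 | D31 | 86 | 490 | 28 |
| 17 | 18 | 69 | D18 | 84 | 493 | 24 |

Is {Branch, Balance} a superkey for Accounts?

No

Rows 3 and 15 have the same {Branch, Balance} value (Branch=D67, Balance=24) but are distinct tuples, so {Branch, Balance} does not determine every attribute — not a superkey.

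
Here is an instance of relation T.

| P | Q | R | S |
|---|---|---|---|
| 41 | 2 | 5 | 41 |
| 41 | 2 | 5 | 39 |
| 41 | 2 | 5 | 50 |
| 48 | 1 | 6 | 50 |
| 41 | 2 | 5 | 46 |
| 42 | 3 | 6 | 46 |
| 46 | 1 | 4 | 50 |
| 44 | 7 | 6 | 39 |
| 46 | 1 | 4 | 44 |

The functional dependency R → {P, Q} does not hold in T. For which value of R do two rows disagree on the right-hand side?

6

R=5: 4 rows → {P,Q} = (41, 2), (41, 2), (41, 2), (41, 2) ✓
R=6: 3 rows → {P,Q} takes values {(48, 1), (42, 3), (44, 7)} — violation
R=4: 2 rows → {P,Q} = (46, 1), (46, 1) ✓
The only R value with inconsistent RHS is R=6.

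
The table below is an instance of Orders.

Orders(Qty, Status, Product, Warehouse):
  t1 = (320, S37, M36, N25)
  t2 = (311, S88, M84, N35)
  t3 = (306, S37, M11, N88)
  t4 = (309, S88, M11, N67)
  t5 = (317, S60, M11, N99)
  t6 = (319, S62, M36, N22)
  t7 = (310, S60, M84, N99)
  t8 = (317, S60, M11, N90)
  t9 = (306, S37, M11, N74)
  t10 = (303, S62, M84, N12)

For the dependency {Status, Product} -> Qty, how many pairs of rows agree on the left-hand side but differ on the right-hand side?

(Status=S37, Product=M11): all 2 rows agree on Qty — 0 pairs.
(Status=S60, Product=M11): all 2 rows agree on Qty — 0 pairs.

0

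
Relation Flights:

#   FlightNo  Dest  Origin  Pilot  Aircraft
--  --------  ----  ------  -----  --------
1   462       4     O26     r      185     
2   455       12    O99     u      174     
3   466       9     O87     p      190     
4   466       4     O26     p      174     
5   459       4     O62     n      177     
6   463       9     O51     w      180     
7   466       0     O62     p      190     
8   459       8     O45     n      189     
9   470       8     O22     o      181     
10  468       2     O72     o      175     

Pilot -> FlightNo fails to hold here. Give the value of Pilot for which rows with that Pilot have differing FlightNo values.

Pilot=r: row 1 → FlightNo = 462 ✓
Pilot=u: row 2 → FlightNo = 455 ✓
Pilot=p: rows 3, 4, 7 → FlightNo = 466, 466, 466 ✓
Pilot=n: rows 5, 8 → FlightNo = 459, 459 ✓
Pilot=w: row 6 → FlightNo = 463 ✓
Pilot=o: rows 9, 10 → FlightNo takes values {470, 468} — violation
The only Pilot value with inconsistent FlightNo is Pilot=o.

o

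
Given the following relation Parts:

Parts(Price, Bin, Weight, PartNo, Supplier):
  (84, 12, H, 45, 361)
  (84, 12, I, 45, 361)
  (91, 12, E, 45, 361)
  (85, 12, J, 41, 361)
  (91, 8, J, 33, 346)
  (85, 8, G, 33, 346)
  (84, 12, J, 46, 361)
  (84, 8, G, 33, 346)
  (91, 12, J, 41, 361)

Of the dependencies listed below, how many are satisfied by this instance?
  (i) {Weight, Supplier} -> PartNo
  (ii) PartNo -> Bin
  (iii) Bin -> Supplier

(i) {Weight, Supplier} -> PartNo: (Weight=J, Supplier=361): 3 rows → PartNo takes values {41, 46} — violation — fails.
(ii) PartNo -> Bin: every LHS value maps to a single RHS value — holds.
(iii) Bin -> Supplier: every LHS value maps to a single RHS value — holds.
2 of the 3 dependencies hold.

2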